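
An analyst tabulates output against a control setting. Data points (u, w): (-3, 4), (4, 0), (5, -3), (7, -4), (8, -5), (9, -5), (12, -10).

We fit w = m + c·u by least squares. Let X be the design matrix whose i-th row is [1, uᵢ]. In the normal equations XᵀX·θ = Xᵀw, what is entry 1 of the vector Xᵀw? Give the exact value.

-23

Entry 1 ↔ basis 1, so (Xᵀw)_{1} = Σᵢ wᵢ = (1)·(4) + (1)·(0) + (1)·(-3) + (1)·(-4) + (1)·(-5) + (1)·(-5) + (1)·(-10) = -23.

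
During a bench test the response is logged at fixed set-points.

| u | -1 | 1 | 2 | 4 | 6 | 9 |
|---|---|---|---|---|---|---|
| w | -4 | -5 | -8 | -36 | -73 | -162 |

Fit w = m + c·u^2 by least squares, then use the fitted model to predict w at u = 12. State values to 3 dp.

Sums needed: Σ1 = 6, Σu^2 = 139, Σu^2·u^2 = 8131.
And Σw = -288, Σu^2·w = -16367.
Eliminating c: 8131·(row 1) − 139·(row 2) gives 29465·m = 8131·(-288) − 139·(-16367) = -66715, so m = -13343/5893.
Then c = ((-16367) − 139·(-13343/5893))/8131 = -11634/5893.
At u = 12: ŵ = (-13343/5893)·(1) + (-11634/5893)·(144) = -1688639/5893.

ŵ = -286.550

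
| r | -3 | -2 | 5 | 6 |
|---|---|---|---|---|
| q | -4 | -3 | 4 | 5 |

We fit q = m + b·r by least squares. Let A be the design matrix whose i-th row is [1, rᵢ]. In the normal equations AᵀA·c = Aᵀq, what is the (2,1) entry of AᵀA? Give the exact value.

Row 2 ↔ basis r, column 1 ↔ basis 1, so (AᵀA)_{2,1} = Σᵢ r = (-3)·(1) + (-2)·(1) + (5)·(1) + (6)·(1) = 6.

6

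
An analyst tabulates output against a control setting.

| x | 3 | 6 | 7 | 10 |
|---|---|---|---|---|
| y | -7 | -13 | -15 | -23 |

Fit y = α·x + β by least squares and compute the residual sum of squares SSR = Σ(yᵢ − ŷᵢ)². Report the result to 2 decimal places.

Sums needed: Σx·x = 194, Σx = 26, Σ1 = 4.
Right-hand side: Σx·y = -434, Σy = -58.
AᵀA·[α, β]ᵀ = Aᵀy becomes [[194, 26]; [26, 4]]·[α, β]ᵀ = [-434, -58]ᵀ.
Eliminating β: 4·(row 1) − 26·(row 2) gives 100·α = 4·(-434) − 26·(-58) = -228, so α = -57/25.
Then β = ((-58) − 26·(-57/25))/4 = 8/25.
Residuals: -12/25, 9/25, 16/25, -13/25; SSR = 26/25.

SSR = 1.04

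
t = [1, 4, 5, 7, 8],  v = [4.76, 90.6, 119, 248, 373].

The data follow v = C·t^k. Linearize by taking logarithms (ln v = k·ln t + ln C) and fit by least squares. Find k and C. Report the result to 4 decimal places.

With ln vᵢ as the transformed response and ln tᵢ as the regressor:
Σln t = 7.0211, Σ(ln t)² = 12.6227, Σln v = 22.2808, Σln t·ln v = 36.9812.
Equations: 12.6227·k + 7.0211·ln C = 36.9812;  7.0211·k + 5·ln C = 22.2808.
Δ = 12.6227·5 − (7.0211)² = 13.8181; k = (36.9812·5 − 7.0211·22.2808)/13.8181 = 2.06036, ln C = (12.6227·22.2808 − 7.0211·36.9812)/13.8181 = 1.56297, so C = exp(1.56297) = 4.77297.

k = 2.0604, C = 4.7730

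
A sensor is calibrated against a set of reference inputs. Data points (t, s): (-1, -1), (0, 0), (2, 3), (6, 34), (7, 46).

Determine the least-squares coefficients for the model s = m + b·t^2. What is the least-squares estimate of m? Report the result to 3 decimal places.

From the data, Σ1 = 5, Σt^2 = 90, Σt^2·t^2 = 3714.
Right-hand side: Σs = 82, Σt^2·s = 3489.
Normal equations: [[5, 90]; [90, 3714]]·[m, b]ᵀ = [82, 3489]ᵀ.
Eliminating b: 3714·(row 1) − 90·(row 2) gives 10470·m = 3714·82 − 90·3489 = -9462, so m = -1577/1745.
Then b = (3489 − 90·(-1577/1745))/3714 = 671/698.

m = -0.904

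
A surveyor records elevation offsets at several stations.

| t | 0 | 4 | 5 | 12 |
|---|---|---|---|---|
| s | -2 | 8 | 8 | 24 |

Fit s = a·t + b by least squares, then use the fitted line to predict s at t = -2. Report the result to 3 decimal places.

With design matrix M, MᵀM = [[185, 21]; [21, 4]] and Mᵀs = [360, 38]ᵀ.
Determinant 185·4 − 21² = 299.
a = (360·4 − 21·38)/299 = 642/299; b = (185·38 − 21·360)/299 = -530/299.
At t = -2: ŝ = (642/299)·(-2) + (-530/299)·(1) = -1814/299.

ŝ = -6.067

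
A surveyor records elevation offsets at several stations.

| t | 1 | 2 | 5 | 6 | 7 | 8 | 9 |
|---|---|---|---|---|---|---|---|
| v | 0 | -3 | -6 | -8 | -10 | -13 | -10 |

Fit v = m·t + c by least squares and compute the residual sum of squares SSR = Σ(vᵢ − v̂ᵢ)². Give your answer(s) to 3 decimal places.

SSR = 11.702

From the data, Σt·t = 260, Σt = 38, Σ1 = 7.
For Xᵀv: Σt·v = -348, Σv = -50.
Determinant 260·7 − 38² = 376.
m = ((-348)·7 − 38·(-50))/376 = -67/47; c = (260·(-50) − 38·(-348))/376 = 28/47.
Residuals: 39/47, -35/47, 25/47, -2/47, -29/47, -103/47, 105/47; SSR = 550/47.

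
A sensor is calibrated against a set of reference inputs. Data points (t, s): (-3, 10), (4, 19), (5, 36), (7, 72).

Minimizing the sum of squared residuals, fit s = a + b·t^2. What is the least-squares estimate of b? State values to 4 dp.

b = 1.5681

The normal system AᵀA·[a, b]ᵀ = Aᵀs is [[4, 99]; [99, 3363]]·[a, b]ᵀ = [137, 4822]ᵀ.
Δ = 4·3363 − 99² = 3651.
a = (137·3363 − 99·4822)/3651 = -5549/1217; b = (4·4822 − 99·137)/3651 = 5725/3651.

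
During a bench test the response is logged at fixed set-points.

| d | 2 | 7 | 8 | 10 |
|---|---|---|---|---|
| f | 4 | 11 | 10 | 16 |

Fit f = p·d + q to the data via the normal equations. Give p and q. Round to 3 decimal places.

Setting ∂/∂p … = 0 gives: 217·p + 27·q = 325;  27·p + 4·q = 41.
det = 217·4 − 27² = 139.
p = (325·4 − 27·41)/139 = 193/139; q = (217·41 − 27·325)/139 = 122/139.

p = 1.388, q = 0.878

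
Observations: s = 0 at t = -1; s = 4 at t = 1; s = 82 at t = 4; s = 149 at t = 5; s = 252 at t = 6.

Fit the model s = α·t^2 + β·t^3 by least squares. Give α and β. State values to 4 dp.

α = 1.2209, β = 0.9604

Compute the Gram sums: Σt^2·t^2 = 2179, Σt^2·t^3 = 11925, Σt^3·t^3 = 66379.
And Σt^2·s = 14113, Σt^3·s = 78309.
Δ = 2179·66379 − 11925² = 2434216.
α = (14113·66379 − 11925·78309)/2434216 = 1486001/1217108; β = (2179·78309 − 11925·14113)/2434216 = 1168893/1217108.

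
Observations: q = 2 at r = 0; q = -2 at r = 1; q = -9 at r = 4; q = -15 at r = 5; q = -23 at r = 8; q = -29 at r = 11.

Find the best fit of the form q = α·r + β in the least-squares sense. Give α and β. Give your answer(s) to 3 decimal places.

Compute the Gram sums: Σr·r = 227, Σr = 29, Σ1 = 6.
Moment sums: Σr·q = -616, Σq = -76.
MᵀM·[α, β]ᵀ = Mᵀq becomes [[227, 29]; [29, 6]]·[α, β]ᵀ = [-616, -76]ᵀ.
det = 227·6 − 29² = 521.
α = ((-616)·6 − 29·(-76))/521 = -1492/521; β = (227·(-76) − 29·(-616))/521 = 612/521.

α = -2.864, β = 1.175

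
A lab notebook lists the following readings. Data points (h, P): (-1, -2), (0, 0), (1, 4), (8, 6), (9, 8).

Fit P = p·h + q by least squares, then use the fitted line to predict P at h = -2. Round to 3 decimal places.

Forming AᵀA = [[147, 17]; [17, 5]] and AᵀP = [126, 16]ᵀ gives AᵀA·[p, q]ᵀ = AᵀP.
Eliminating q: 5·(row 1) − 17·(row 2) gives 446·p = 5·126 − 17·16 = 358, so p = 179/223.
Then q = (16 − 17·(179/223))/5 = 105/223.
At h = -2: P̂ = (179/223)·(-2) + (105/223)·(1) = -253/223.

P̂ = -1.135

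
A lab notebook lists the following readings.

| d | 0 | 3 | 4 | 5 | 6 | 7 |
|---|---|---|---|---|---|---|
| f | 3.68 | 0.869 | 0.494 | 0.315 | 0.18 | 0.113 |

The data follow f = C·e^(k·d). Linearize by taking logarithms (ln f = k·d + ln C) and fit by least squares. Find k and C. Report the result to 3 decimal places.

With ln fᵢ as the transformed response and dᵢ as the regressor:
XᵀX = [[135.0000, 25.0000]; [25.0000, 6]], rhs = [-34.5694, -4.5931]ᵀ  (here Σd = 25.0000, Σ(d)² = 135.0000, Σln f = -4.5931, Σd·ln f = -34.5694).
Δ = 135.0000·6 − (25.0000)² = 185.0000; k = (-34.5694·6 − 25.0000·-4.5931)/185.0000 = -0.50048, ln C = (135.0000·-4.5931 − 25.0000·-34.5694)/185.0000 = 1.31984, so C = exp(1.31984) = 3.74283.

k = -0.500, C = 3.743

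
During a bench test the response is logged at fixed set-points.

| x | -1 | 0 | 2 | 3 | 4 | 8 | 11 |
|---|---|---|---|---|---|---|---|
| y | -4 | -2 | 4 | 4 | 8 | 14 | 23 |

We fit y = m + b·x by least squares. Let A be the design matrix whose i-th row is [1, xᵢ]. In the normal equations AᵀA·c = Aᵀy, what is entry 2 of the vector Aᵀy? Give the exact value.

421

Entry 2 ↔ basis x, so (Aᵀy)_{2} = Σᵢ (x)·yᵢ = (-1)·(-4) + (0)·(-2) + (2)·(4) + (3)·(4) + (4)·(8) + (8)·(14) + (11)·(23) = 421.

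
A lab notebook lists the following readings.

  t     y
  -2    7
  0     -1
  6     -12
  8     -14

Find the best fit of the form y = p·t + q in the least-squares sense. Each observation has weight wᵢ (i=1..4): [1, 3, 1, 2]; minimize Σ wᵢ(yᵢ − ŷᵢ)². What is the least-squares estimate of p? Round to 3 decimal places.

From the data, Σwᵢ·t·t = 168, Σwᵢ·t = 20, Σwᵢ·1 = 7.
And Σwᵢ·t·y = -310, Σwᵢ·y = -36.
So MᵀWM·[p, q]ᵀ = MᵀWy: [[168, 20]; [20, 7]]·[p, q]ᵀ = [-310, -36]ᵀ.
Eliminating q: 7·(row 1) − 20·(row 2) gives 776·p = 7·(-310) − 20·(-36) = -1450, so p = -725/388.
Then q = ((-36) − 20·(-725/388))/7 = 19/97.

p = -1.869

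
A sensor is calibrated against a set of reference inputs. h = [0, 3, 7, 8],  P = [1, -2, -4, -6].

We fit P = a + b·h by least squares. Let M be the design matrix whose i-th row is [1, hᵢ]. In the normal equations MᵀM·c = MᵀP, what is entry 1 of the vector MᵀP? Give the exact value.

Entry 1 ↔ basis 1, so (MᵀP)_{1} = Σᵢ Pᵢ = (1)·(1) + (1)·(-2) + (1)·(-4) + (1)·(-6) = -11.

-11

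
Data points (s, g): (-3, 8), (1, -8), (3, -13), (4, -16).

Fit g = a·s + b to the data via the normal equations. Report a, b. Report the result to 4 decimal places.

a = -3.4348, b = -2.9565

From the data, Σs·s = 35, Σs = 5, Σ1 = 4.
And Σs·g = -135, Σg = -29.
So AᵀA·[a, b]ᵀ = Aᵀg: [[35, 5]; [5, 4]]·[a, b]ᵀ = [-135, -29]ᵀ.
Eliminating b: 4·(row 1) − 5·(row 2) gives 115·a = 4·(-135) − 5·(-29) = -395, so a = -79/23.
Then b = ((-29) − 5·(-79/23))/4 = -68/23.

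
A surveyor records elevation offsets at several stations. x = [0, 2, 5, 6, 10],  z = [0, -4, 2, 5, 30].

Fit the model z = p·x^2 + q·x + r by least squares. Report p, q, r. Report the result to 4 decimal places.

p = 0.5378, q = -2.3158, r = -0.4944

From the data, Σx^2·x^2 = 11937, Σx^2·x = 1349, Σx^2 = 165, Σx·x = 165, Σx = 23, Σ1 = 5.
Right-hand side: Σx^2·z = 3214, Σx·z = 332, Σz = 33.
Row-reducing yields p = 48705/90566, q = -209729/90566, r = -22388/45283.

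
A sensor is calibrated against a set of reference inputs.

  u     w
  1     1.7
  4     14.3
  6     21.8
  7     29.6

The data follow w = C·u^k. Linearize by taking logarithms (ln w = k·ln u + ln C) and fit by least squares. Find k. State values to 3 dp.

k = 1.455

With ln wᵢ as the transformed response and ln uᵢ as the regressor:
Σln u = 5.1240, Σ(ln u)² = 8.9188, Σln w = 9.6606, Σln u·ln w = 15.8022.
Equations: 8.9188·k + 5.1240·ln C = 15.8022;  5.1240·k + 4·ln C = 9.6606.
Slope k = (n·Σln u·ln w − Σln u·Σln w)/(n·Σ(ln u)² − (Σln u)²) = (4·15.8022 − 5.1240·9.6606)/9.4201 = 1.45524; ln C = (Σln w − k·Σln u)/n = 0.55099.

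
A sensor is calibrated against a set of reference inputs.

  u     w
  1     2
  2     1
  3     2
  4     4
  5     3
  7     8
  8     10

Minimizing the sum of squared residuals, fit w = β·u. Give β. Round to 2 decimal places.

Compute the Gram sums: Σu·u = 168.
And Σu·w = 177.
MᵀM·[β]ᵀ = Mᵀw becomes [[168]]·[β]ᵀ = [177]ᵀ.
β = 177/168 = 1.05357.

β = 1.05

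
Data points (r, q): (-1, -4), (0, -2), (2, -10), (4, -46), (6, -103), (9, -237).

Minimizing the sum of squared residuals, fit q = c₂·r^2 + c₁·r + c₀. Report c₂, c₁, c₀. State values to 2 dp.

The normal system AᵀA·[c₂, c₁, c₀]ᵀ = Aᵀq is [[8130, 1016, 138]; [1016, 138, 20]; [138, 20, 6]]·[c₂, c₁, c₀]ᵀ = [-23685, -2951, -402]ᵀ.
Row-reducing yields c₂ = -67133/22196, c₁ = 5496/5549, c₀ = -16353/22196.

c₂ = -3.02, c₁ = 0.99, c₀ = -0.74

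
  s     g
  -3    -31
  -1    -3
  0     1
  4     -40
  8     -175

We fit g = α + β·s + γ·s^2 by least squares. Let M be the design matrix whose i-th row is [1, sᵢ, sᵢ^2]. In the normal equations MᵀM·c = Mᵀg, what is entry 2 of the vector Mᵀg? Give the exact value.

Entry 2 ↔ basis s, so (Mᵀg)_{2} = Σᵢ (s)·gᵢ = (-3)·(-31) + (-1)·(-3) + (0)·(1) + (4)·(-40) + (8)·(-175) = -1464.

-1464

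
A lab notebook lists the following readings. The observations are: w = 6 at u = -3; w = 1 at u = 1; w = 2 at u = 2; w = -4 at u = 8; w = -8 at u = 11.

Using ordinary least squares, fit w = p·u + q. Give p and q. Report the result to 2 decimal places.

The normal system XᵀX·[p, q]ᵀ = Xᵀw is [[199, 19]; [19, 5]]·[p, q]ᵀ = [-133, -3]ᵀ.
Eliminating q: 5·(row 1) − 19·(row 2) gives 634·p = 5·(-133) − 19·(-3) = -608, so p = -304/317.
Then q = ((-3) − 19·(-304/317))/5 = 965/317.

p = -0.96, q = 3.04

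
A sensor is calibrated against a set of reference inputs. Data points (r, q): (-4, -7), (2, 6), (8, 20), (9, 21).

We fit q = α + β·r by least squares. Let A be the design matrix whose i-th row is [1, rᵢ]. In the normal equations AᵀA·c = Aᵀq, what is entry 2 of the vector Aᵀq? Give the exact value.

389

Entry 2 ↔ basis r, so (Aᵀq)_{2} = Σᵢ (r)·qᵢ = (-4)·(-7) + (2)·(6) + (8)·(20) + (9)·(21) = 389.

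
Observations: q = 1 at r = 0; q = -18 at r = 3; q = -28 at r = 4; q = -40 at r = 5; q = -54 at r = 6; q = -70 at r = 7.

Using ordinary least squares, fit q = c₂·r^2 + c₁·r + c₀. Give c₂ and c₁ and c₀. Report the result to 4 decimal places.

c₂ = -0.9604, c₁ = -3.4081, c₀ = 0.9759

Setting ∂/∂c₂ … = 0 gives: 4659·c₂ + 775·c₁ + 135·c₀ = -6984;  775·c₂ + 135·c₁ + 25·c₀ = -1180;  135·c₂ + 25·c₁ + 6·c₀ = -209.
(Σr^2·r^2 = 4659, Σr^2·r = 775, Σr^2 = 135, Σr·r = 135, Σr = 25, Σ1 = 6, Σr^2·q = -6984, Σr·q = -1180, Σq = -209.)
Inverting the 3×3 Gram matrix, [c₂, c₁, c₀]ᵀ = [-2789/2904, -3299/968, 1417/1452]ᵀ.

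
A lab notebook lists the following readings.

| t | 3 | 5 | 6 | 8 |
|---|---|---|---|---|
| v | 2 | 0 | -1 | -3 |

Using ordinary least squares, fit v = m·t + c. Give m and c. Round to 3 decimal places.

Sums needed: Σt·t = 134, Σt = 22, Σ1 = 4.
For Aᵀv: Σt·v = -24, Σv = -2.
Normal equations: [[134, 22]; [22, 4]]·[m, c]ᵀ = [-24, -2]ᵀ.
det = 134·4 − 22² = 52.
m = ((-24)·4 − 22·(-2))/52 = -1; c = (134·(-2) − 22·(-24))/52 = 5.

m = -1.000, c = 5.000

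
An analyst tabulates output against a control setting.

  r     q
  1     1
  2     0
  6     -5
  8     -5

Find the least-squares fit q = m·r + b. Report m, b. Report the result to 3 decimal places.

m = -0.939, b = 1.740

Entries of AᵀA: Σr·r = 105, Σr = 17, Σ1 = 4.
Right-hand side: Σr·q = -69, Σq = -9.
AᵀA·[m, b]ᵀ = Aᵀq becomes [[105, 17]; [17, 4]]·[m, b]ᵀ = [-69, -9]ᵀ.
Determinant 105·4 − 17² = 131.
m = ((-69)·4 − 17·(-9))/131 = -123/131; b = (105·(-9) − 17·(-69))/131 = 228/131.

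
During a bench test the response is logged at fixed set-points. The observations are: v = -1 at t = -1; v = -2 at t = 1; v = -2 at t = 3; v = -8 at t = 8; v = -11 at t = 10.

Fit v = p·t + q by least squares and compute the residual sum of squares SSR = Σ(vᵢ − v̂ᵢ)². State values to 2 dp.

The normal system AᵀA·[p, q]ᵀ = Aᵀv is [[175, 21]; [21, 5]]·[p, q]ᵀ = [-181, -24]ᵀ.
Δ = 175·5 − 21² = 434.
p = ((-181)·5 − 21·(-24))/434 = -401/434; q = (175·(-24) − 21·(-181))/434 = -57/62.
Residuals: -218/217, -34/217, 367/217, 135/434, -365/434; SSR = 2039/434.

SSR = 4.70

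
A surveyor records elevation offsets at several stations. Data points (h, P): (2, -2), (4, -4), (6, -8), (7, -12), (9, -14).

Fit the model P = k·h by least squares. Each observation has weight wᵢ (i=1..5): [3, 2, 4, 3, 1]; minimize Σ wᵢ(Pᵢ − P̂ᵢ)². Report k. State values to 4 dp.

k = -1.4760

Normal-equation sums: Σwᵢ·h·h = 416.
For AᵀWP: Σwᵢ·h·P = -614.
AᵀWA·[k]ᵀ = AᵀWP becomes [[416]]·[k]ᵀ = [-614]ᵀ.
k = (-614)/416 = -1.47596.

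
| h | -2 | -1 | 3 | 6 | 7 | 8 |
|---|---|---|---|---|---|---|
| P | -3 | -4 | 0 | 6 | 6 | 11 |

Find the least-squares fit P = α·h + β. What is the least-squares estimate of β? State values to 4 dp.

β = -2.0261

Normal-equation sums: Σh·h = 163, Σh = 21, Σ1 = 6.
Right-hand side: Σh·P = 176, ΣP = 16.
Δ = 163·6 − 21² = 537.
α = (176·6 − 21·16)/537 = 240/179; β = (163·16 − 21·176)/537 = -1088/537.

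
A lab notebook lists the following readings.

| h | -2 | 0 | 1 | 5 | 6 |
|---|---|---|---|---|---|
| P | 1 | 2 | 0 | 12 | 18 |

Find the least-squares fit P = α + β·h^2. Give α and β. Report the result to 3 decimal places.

α = 0.210, β = 0.484

Compute the Gram sums: Σ1 = 5, Σh^2 = 66, Σh^2·h^2 = 1938.
Right-hand side: ΣP = 33, Σh^2·P = 952.
So MᵀM·[α, β]ᵀ = MᵀP: [[5, 66]; [66, 1938]]·[α, β]ᵀ = [33, 952]ᵀ.
det = 5·1938 − 66² = 5334.
α = (33·1938 − 66·952)/5334 = 187/889; β = (5·952 − 66·33)/5334 = 1291/2667.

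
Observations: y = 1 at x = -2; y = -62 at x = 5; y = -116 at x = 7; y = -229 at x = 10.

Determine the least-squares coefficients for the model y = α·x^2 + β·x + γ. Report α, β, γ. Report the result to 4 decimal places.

α = -2.0397, β = -2.8382, γ = 3.4570

Forming AᵀA = [[13042, 1460, 178]; [1460, 178, 20]; [178, 20, 4]] and Aᵀy = [-30130, -3414, -406]ᵀ gives AᵀA·[α, β, γ]ᵀ = Aᵀy.
Solving the 3×3 system (Gaussian elimination) gives α = -25339/12423, β = -11753/4141, γ = 42946/12423.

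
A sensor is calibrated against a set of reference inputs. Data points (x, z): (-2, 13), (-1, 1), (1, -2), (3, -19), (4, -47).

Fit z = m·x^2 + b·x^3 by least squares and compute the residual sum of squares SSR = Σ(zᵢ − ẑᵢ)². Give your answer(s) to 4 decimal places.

From the data, Σx^2·x^2 = 355, Σx^2·x^3 = 1235, Σx^3·x^3 = 4891.
And Σx^2·z = -872, Σx^3·z = -3628.
So MᵀM·[m, b]ᵀ = Mᵀz: [[355, 1235]; [1235, 4891]]·[m, b]ᵀ = [-872, -3628]ᵀ.
Eliminating b: 4891·(row 1) − 1235·(row 2) gives 211080·m = 4891·(-872) − 1235·(-3628) = 215628, so m = 17969/17590.
Then b = ((-3628) − 1235·(17969/17590))/4891 = -3517/3518.
Residuals: 8057/8795, -8982/8795, -17782/8795, -10568/8795, 5603/8795; SSR = 68774/8795.

SSR = 7.8197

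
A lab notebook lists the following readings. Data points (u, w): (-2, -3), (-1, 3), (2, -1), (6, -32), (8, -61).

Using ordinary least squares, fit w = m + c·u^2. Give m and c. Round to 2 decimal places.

m = 2.79, c = -0.99

XᵀX·[m, c]ᵀ = Xᵀw reads: 5·m + 109·c = -94;  109·m + 5425·c = -5069.
(Σ1 = 5, Σu^2 = 109, Σu^2·u^2 = 5425, Σw = -94, Σu^2·w = -5069.)
Δ = 5·5425 − 109² = 15244.
m = ((-94)·5425 − 109·(-5069))/15244 = 42571/15244; c = (5·(-5069) − 109·(-94))/15244 = -15099/15244.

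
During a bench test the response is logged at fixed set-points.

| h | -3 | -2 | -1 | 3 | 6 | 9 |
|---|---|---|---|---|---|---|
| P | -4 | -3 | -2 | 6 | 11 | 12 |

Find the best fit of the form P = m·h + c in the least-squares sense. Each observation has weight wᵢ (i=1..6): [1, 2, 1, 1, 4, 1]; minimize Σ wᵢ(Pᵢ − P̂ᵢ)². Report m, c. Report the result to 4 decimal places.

Compute the Gram sums: Σwᵢ·h·h = 252, Σwᵢ·h = 28, Σwᵢ·1 = 10.
For MᵀWP: Σwᵢ·h·P = 416, Σwᵢ·P = 50.
Δ = 252·10 − 28² = 1736.
m = (416·10 − 28·50)/1736 = 345/217; c = (252·50 − 28·416)/1736 = 17/31.

m = 1.5899, c = 0.5484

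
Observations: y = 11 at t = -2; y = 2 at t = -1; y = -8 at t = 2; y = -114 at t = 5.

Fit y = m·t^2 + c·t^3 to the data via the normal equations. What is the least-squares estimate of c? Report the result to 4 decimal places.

The normal system AᵀA·[m, c]ᵀ = Aᵀy is [[658, 3124]; [3124, 15754]]·[m, c]ᵀ = [-2836, -14404]ᵀ.
Eliminating c: 15754·(row 1) − 3124·(row 2) gives 606756·m = 15754·(-2836) − 3124·(-14404) = 319752, so m = 26646/50563.
Then c = ((-14404) − 3124·(26646/50563))/15754 = -51514/50563.

c = -1.0188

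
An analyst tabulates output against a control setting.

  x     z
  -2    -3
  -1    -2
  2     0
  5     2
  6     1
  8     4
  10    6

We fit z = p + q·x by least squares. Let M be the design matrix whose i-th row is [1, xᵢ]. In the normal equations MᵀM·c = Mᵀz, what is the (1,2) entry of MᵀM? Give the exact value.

Row 1 ↔ basis 1, column 2 ↔ basis x, so (MᵀM)_{1,2} = Σᵢ x = (1)·(-2) + (1)·(-1) + (1)·(2) + (1)·(5) + (1)·(6) + (1)·(8) + (1)·(10) = 28.

28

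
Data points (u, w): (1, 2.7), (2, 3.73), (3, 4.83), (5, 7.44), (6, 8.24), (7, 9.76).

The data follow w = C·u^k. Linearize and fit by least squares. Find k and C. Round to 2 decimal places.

Linearized form: ln w = k·ln u + ln C. From the 6 transformed points,
XᵀX = [[11.2747, 7.1389]; [7.1389, 6]], rhs = [14.0847, 10.2787]ᵀ  (here Σln u = 7.1389, Σ(ln u)² = 11.2747, Σln w = 10.2787, Σln u·ln w = 14.0847).
Solving (det = 16.6845): k = 0.66710, ln C = 0.91939, so C = exp(0.91939) = 2.50776.

k = 0.67, C = 2.51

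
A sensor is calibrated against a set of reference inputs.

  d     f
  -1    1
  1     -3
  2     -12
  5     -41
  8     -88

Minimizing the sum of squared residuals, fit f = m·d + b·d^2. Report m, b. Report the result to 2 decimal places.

m = -3.35, b = -0.96

With design matrix A, AᵀA = [[95, 645]; [645, 4739]] and Aᵀf = [-937, -6707]ᵀ.
Determinant 95·4739 − 645² = 34180.
m = ((-937)·4739 − 645·(-6707))/34180 = -28607/8545; b = (95·(-6707) − 645·(-937))/34180 = -1640/1709.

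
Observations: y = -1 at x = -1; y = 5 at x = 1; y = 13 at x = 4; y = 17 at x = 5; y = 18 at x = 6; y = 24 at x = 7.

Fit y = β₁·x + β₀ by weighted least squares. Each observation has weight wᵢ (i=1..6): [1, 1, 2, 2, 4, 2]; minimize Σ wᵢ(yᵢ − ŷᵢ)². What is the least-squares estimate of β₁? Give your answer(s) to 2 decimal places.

β₁ = 2.93

From the data, Σwᵢ·x·x = 326, Σwᵢ·x = 56, Σwᵢ·1 = 12.
For MᵀWy: Σwᵢ·x·y = 1048, Σwᵢ·y = 184.
Determinant 326·12 − 56² = 776.
β₁ = (1048·12 − 56·184)/776 = 284/97; β₀ = (326·184 − 56·1048)/776 = 162/97.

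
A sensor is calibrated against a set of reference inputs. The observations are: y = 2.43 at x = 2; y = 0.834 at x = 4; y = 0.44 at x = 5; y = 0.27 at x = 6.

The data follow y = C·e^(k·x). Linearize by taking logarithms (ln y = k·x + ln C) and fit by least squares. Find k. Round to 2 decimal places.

Let Y = ln y. Fitting Y = k·x + ln C by least squares:
Σx = 17.0000, Σ(x)² = 81.0000, Σln y = -1.4239, Σx·ln y = -10.9112.
Equations: 81.0000·k + 17.0000·ln C = -10.9112;  17.0000·k + 4·ln C = -1.4239.
Solving (det = 35.0000): k = -0.55536, ln C = 2.00432.

k = -0.56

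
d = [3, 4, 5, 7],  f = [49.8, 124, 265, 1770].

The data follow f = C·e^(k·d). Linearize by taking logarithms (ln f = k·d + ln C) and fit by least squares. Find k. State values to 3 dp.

Linearized form: ln f = k·d + ln C. From the 4 transformed points,
Sums: Σd = 19.0000, Σ(d)² = 99.0000, Σln f = 21.7868, Σd·ln f = 111.2550.
Normal system: [[99.0000, 19.0000]; [19.0000, 4]]·[k, ln C]ᵀ = [111.2550, 21.7868]ᵀ.
Solving (det = 35.0000): k = 0.88775, ln C = 1.22986.

k = 0.888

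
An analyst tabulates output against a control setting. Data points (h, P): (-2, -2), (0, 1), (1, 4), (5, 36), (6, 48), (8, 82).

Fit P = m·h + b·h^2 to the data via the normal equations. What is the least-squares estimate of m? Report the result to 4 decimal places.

m = 2.4857

Compute the Gram sums: Σh·h = 130, Σh·h^2 = 846, Σh^2·h^2 = 6034.
And Σh·P = 1132, Σh^2·P = 7872.
So AᵀA·[m, b]ᵀ = AᵀP: [[130, 846]; [846, 6034]]·[m, b]ᵀ = [1132, 7872]ᵀ.
det = 130·6034 − 846² = 68704.
m = (1132·6034 − 846·7872)/68704 = 21347/8588; b = (130·7872 − 846·1132)/68704 = 8211/8588.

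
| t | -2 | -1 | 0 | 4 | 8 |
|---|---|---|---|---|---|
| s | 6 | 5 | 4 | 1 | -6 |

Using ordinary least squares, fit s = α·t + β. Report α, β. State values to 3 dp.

The normal system XᵀX·[α, β]ᵀ = Xᵀs is [[85, 9]; [9, 5]]·[α, β]ᵀ = [-61, 10]ᵀ.
det = 85·5 − 9² = 344.
α = ((-61)·5 − 9·10)/344 = -395/344; β = (85·10 − 9·(-61))/344 = 1399/344.

α = -1.148, β = 4.067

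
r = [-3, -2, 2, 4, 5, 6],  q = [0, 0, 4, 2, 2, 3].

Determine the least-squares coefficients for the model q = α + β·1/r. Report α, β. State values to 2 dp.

α = 1.65, β = 3.96

The normal system XᵀX·[α, β]ᵀ = Xᵀq is [[6, 17/60]; [17/60, 2669/3600]]·[α, β]ᵀ = [11, 17/5]ᵀ.
Eliminating β: (2669/3600)·(row 1) − (17/60)·(row 2) gives (629/144)·α = (2669/3600)·11 − (17/60)·(17/5) = 25891/3600, so α = 1523/925.
Then β = ((17/5) − (17/60)·(1523/925))/(2669/3600) = 732/185.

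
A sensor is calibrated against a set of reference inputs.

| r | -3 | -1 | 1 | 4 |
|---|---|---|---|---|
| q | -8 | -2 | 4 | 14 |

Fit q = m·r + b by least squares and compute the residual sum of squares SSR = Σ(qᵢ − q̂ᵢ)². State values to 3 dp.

SSR = 0.224

Sums needed: Σr·r = 27, Σr = 1, Σ1 = 4.
And Σr·q = 86, Σq = 8.
Normal equations: [[27, 1]; [1, 4]]·[m, b]ᵀ = [86, 8]ᵀ.
det = 27·4 − 1² = 107.
m = (86·4 − 1·8)/107 = 336/107; b = (27·8 − 1·86)/107 = 130/107.
Residuals: 22/107, -8/107, -38/107, 24/107; SSR = 24/107.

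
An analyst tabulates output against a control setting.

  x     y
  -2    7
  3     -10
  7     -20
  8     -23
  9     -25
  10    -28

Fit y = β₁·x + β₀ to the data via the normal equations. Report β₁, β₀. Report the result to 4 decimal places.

AᵀA·[β₁, β₀]ᵀ = Aᵀy reads: 307·β₁ + 35·β₀ = -873;  35·β₁ + 6·β₀ = -99.
(Σx·x = 307, Σx = 35, Σ1 = 6, Σx·y = -873, Σy = -99.)
Δ = 307·6 − 35² = 617.
β₁ = ((-873)·6 − 35·(-99))/617 = -1773/617; β₀ = (307·(-99) − 35·(-873))/617 = 162/617.

β₁ = -2.8736, β₀ = 0.2626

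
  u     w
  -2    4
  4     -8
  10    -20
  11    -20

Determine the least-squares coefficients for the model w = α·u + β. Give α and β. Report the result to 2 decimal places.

From the data, Σu·u = 241, Σu = 23, Σ1 = 4.
For Xᵀw: Σu·w = -460, Σw = -44.
Δ = 241·4 − 23² = 435.
α = ((-460)·4 − 23·(-44))/435 = -276/145; β = (241·(-44) − 23·(-460))/435 = -8/145.

α = -1.90, β = -0.06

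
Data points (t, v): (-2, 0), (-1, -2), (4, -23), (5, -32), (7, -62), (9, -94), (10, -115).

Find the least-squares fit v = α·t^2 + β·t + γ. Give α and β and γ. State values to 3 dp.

The normal equations are: 19860·α + 2252·β + 276·γ = -23322;  2252·α + 276·β + 32·γ = -2680;  276·α + 32·β + 7·γ = -328.
(Σt^2·t^2 = 19860, Σt^2·t = 2252, Σt^2 = 276, Σt·t = 276, Σt = 32, Σ1 = 7, Σt^2·v = -23322, Σt·v = -2680, Σv = -328.)
Inverting the 3×3 Gram matrix, [α, β, γ]ᵀ = [-156235/160888, -271539/160888, -34327/40222]ᵀ.

α = -0.971, β = -1.688, γ = -0.853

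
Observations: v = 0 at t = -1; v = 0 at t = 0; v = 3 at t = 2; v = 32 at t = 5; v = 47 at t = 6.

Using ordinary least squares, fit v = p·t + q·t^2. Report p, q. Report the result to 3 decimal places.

The normal equations are: 66·p + 348·q = 448;  348·p + 1938·q = 2504.
Eliminating q: 1938·(row 1) − 348·(row 2) gives 6804·p = 1938·448 − 348·2504 = -3168, so p = -88/189.
Then q = (2504 − 348·(-88/189))/1938 = 260/189.

p = -0.466, q = 1.376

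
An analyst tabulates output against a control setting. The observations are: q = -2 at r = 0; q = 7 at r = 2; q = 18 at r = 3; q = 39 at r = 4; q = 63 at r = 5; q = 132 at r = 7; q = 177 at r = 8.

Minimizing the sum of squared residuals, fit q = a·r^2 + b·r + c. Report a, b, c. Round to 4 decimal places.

a = 3.0785, b = -2.3652, c = -1.6459

Setting ∂/∂a … = 0 gives: 7475·a + 1079·b + 167·c = 20185;  1079·a + 167·b + 29·c = 2879;  167·a + 29·b + 7·c = 434.
(Σr^2·r^2 = 7475, Σr^2·r = 1079, Σr^2 = 167, Σr·r = 167, Σr = 29, Σ1 = 7, Σr^2·q = 20185, Σr·q = 2879, Σq = 434.)
Inverting the 3×3 Gram matrix, [a, b, c]ᵀ = [147529/47922, -113347/47922, -1878/1141]ᵀ.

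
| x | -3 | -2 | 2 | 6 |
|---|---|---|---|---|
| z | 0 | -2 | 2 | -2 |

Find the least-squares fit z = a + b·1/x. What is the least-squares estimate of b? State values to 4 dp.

Forming AᵀA = [[4, -1/6]; [-1/6, 23/36]] and Aᵀz = [-2, 5/3]ᵀ gives AᵀA·[a, b]ᵀ = Aᵀz.
Determinant 4·(23/36) − (-1/6)² = 91/36.
a = ((-2)·(23/36) − (-1/6)·(5/3))/(91/36) = -36/91; b = (4·(5/3) − (-1/6)·(-2))/(91/36) = 228/91.

b = 2.5055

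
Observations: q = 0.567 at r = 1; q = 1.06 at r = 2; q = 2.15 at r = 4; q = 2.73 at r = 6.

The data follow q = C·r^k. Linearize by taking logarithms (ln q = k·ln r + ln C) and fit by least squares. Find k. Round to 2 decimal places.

k = 0.90

With ln qᵢ as the transformed response and ln rᵢ as the regressor:
Σln r = 3.8712, Σ(ln r)² = 5.6127, Σln q = 1.2606, Σln r·ln q = 2.9010.
Equations: 5.6127·k + 3.8712·ln C = 2.9010;  3.8712·k + 4·ln C = 1.2606.
Δ = 5.6127·4 − (3.8712)² = 7.4645; k = (2.9010·4 − 3.8712·1.2606)/7.4645 = 0.90078, ln C = (5.6127·1.2606 − 3.8712·2.9010)/7.4645 = -0.55662.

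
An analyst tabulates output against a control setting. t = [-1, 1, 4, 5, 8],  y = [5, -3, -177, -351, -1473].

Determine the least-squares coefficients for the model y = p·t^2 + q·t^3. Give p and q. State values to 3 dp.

Entries of AᵀA: Σt^2·t^2 = 4979, Σt^2·t^3 = 36917, Σt^3·t^3 = 281867.
Right-hand side: Σt^2·y = -105877, Σt^3·y = -809387.
Δ = 4979·281867 − 36917² = 40550904.
p = ((-105877)·281867 − 36917·(-809387))/40550904 = 4613440/5068863; q = (4979·(-809387) − 36917·(-105877))/40550904 = -15159583/5068863.

p = 0.910, q = -2.991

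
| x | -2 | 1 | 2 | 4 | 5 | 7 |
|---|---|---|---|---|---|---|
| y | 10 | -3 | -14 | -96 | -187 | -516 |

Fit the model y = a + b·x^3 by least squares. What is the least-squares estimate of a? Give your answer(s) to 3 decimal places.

Forming MᵀM = [[6, 533]; [533, 137499]] and Mᵀy = [-806, -206702]ᵀ gives MᵀM·[a, b]ᵀ = Mᵀy.
Determinant 6·137499 − 533² = 540905.
a = ((-806)·137499 − 533·(-206702))/540905 = -652028/540905; b = (6·(-206702) − 533·(-806))/540905 = -810614/540905.

a = -1.205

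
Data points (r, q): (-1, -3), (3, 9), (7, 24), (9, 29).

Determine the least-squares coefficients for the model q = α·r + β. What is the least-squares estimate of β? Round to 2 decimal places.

β = -0.01

Compute the Gram sums: Σr·r = 140, Σr = 18, Σ1 = 4.
Moment sums: Σr·q = 459, Σq = 59.
Normal equations: [[140, 18]; [18, 4]]·[α, β]ᵀ = [459, 59]ᵀ.
det = 140·4 − 18² = 236.
α = (459·4 − 18·59)/236 = 387/118; β = (140·59 − 18·459)/236 = -1/118.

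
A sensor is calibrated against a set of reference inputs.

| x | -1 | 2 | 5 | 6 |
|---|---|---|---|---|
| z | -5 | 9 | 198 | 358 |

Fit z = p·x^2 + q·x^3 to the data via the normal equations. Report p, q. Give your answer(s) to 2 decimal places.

p = -2.05, q = 2.00

With design matrix A, AᵀA = [[1938, 10932]; [10932, 62346]] and Aᵀz = [17869, 102155]ᵀ.
Determinant 1938·62346 − 10932² = 1317924.
p = (17869·62346 − 10932·102155)/1317924 = -49959/24406; q = (1938·102155 − 10932·17869)/1317924 = 146249/73218.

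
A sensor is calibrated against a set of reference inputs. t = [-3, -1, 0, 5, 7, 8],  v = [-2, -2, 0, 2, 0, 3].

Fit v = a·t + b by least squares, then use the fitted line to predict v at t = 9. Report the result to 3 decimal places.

The normal equations are: 148·a + 16·b = 42;  16·a + 6·b = 1.
(Σt·t = 148, Σt = 16, Σ1 = 6, Σt·v = 42, Σv = 1.)
Eliminating b: 6·(row 1) − 16·(row 2) gives 632·a = 6·42 − 16·1 = 236, so a = 59/158.
Then b = (1 − 16·(59/158))/6 = -131/158.
At t = 9: v̂ = (59/158)·(9) + (-131/158)·(1) = 200/79.

v̂ = 2.532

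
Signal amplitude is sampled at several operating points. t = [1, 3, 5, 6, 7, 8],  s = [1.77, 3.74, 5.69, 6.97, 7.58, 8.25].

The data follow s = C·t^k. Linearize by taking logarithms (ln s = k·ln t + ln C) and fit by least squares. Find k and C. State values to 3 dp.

With ln sᵢ as the transformed response and ln tᵢ as the regressor:
Σln t = 8.5252, Σ(ln t)² = 15.1183, Σln s = 9.7061, Σln t·ln s = 16.0559.
Equations: 15.1183·k + 8.5252·ln C = 16.0559;  8.5252·k + 6·ln C = 9.7061.
Δ = 15.1183·6 − (8.5252)² = 18.0313; k = (16.0559·6 − 8.5252·9.7061)/18.0313 = 0.75366, ln C = (15.1183·9.7061 − 8.5252·16.0559)/18.0313 = 0.54684, so C = exp(0.54684) = 1.72779.

k = 0.754, C = 1.728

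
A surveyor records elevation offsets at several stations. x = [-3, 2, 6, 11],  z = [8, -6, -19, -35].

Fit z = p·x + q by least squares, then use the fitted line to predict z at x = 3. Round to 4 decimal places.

From the data, Σx·x = 170, Σx = 16, Σ1 = 4.
Right-hand side: Σx·z = -535, Σz = -52.
AᵀA·[p, q]ᵀ = Aᵀz becomes [[170, 16]; [16, 4]]·[p, q]ᵀ = [-535, -52]ᵀ.
Δ = 170·4 − 16² = 424.
p = ((-535)·4 − 16·(-52))/424 = -327/106; q = (170·(-52) − 16·(-535))/424 = -35/53.
At x = 3: ẑ = (-327/106)·(3) + (-35/53)·(1) = -1051/106.

ẑ = -9.9151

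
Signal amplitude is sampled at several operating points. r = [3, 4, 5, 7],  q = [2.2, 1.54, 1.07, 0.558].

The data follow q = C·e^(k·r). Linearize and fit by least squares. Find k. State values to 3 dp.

k = -0.343

With ln qᵢ as the transformed response and rᵢ as the regressor:
Σr = 19.0000, Σ(r)² = 99.0000, Σln q = 0.7045, Σr·ln q = 0.3470.
Equations: 99.0000·k + 19.0000·ln C = 0.3470;  19.0000·k + 4·ln C = 0.7045.
Slope k = (n·Σr·ln q − Σr·Σln q)/(n·Σ(r)² − (Σr)²) = (4·0.3470 − 19.0000·0.7045)/35.0000 = -0.34278; ln C = (Σln q − k·Σr)/n = 1.80435.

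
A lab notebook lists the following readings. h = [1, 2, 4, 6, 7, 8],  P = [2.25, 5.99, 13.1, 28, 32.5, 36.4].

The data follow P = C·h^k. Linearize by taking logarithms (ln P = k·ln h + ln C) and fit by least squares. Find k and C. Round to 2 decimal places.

k = 1.36, C = 2.25

Taking logs, ln P = k·ln h + ln C, so regress ln P on ln h.
Σln h = 7.8966, Σ(ln h)² = 13.7233, Σln P = 15.5816, Σln h·ln P = 25.0266.
Equations: 13.7233·k + 7.8966·ln C = 25.0266;  7.8966·k + 6·ln C = 15.5816.
Slope k = (n·Σln h·ln P − Σln h·Σln P)/(n·Σ(ln h)² − (Σln h)²) = (6·25.0266 − 7.8966·15.5816)/19.9843 = 1.35697; ln C = (Σln P − k·Σln h)/n = 0.81104, so C = exp(0.81104) = 2.25025.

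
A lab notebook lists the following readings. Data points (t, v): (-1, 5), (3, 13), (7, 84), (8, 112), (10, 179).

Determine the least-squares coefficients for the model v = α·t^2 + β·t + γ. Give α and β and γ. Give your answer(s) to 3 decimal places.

Entries of MᵀM: Σt^2·t^2 = 16579, Σt^2·t = 1881, Σt^2 = 223, Σt·t = 223, Σt = 27, Σ1 = 5.
For Mᵀv: Σt^2·v = 29306, Σt·v = 3308, Σv = 393.
MᵀM·[α, β, γ]ᵀ = Mᵀv becomes [[16579, 1881, 223]; [1881, 223, 27]; [223, 27, 5]]·[α, β, γ]ᵀ = [29306, 3308, 393]ᵀ.
Row-reducing yields α = 266819/135062, β = -264593/135062, γ = 72274/67531.

α = 1.976, β = -1.959, γ = 1.070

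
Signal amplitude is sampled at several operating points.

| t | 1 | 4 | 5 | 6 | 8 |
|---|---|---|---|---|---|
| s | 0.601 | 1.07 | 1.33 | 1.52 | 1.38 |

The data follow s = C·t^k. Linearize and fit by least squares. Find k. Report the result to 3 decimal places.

Let Y = ln s. Fitting Y = k·ln t + ln C by least squares:
Over the data: Σln t = 6.8669, Σ(ln t)² = 12.0466, Σln s = 0.5845, Σln t·ln s = 1.9728.
Normal system: [[12.0466, 6.8669]; [6.8669, 5]]·[k, ln C]ᵀ = [1.9728, 0.5845]ᵀ.
Slope k = (n·Σln t·ln s − Σln t·Σln s)/(n·Σ(ln t)² − (Σln t)²) = (5·1.9728 − 6.8669·0.5845)/13.0781 = 0.44733; ln C = (Σln s − k·Σln t)/n = -0.49746.

k = 0.447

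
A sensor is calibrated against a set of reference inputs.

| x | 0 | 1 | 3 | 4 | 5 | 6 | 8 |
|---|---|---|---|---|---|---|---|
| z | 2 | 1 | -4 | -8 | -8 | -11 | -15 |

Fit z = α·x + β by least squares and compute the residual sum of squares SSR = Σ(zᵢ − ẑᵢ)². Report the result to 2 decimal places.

SSR = 3.82

Setting ∂/∂α … = 0 gives: 151·α + 27·β = -269;  27·α + 7·β = -43.
(Σx·x = 151, Σx = 27, Σ1 = 7, Σx·z = -269, Σz = -43.)
Eliminating β: 7·(row 1) − 27·(row 2) gives 328·α = 7·(-269) − 27·(-43) = -722, so α = -361/164.
Then β = ((-43) − 27·(-361/164))/7 = 385/164.
Residuals: -57/164, 35/41, 21/82, -253/164, 27/41, -23/164, 43/164; SSR = 313/82.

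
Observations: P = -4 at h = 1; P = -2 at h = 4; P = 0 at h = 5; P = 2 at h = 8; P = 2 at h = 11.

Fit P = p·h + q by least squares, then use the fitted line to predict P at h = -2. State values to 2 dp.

MᵀM·[p, q]ᵀ = MᵀP reads: 227·p + 29·q = 26;  29·p + 5·q = -2.
(Σh·h = 227, Σh = 29, Σ1 = 5, Σh·P = 26, ΣP = -2.)
Determinant 227·5 − 29² = 294.
p = (26·5 − 29·(-2))/294 = 94/147; q = (227·(-2) − 29·26)/294 = -604/147.
At h = -2: P̂ = (94/147)·(-2) + (-604/147)·(1) = -264/49.

P̂ = -5.39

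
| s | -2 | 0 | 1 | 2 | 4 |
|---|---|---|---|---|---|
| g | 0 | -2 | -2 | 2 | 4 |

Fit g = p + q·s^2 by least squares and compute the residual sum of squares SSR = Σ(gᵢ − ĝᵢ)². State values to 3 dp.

Sums needed: Σ1 = 5, Σs^2 = 25, Σs^2·s^2 = 289.
And Σg = 2, Σs^2·g = 70.
Determinant 5·289 − 25² = 820.
p = (2·289 − 25·70)/820 = -293/205; q = (5·70 − 25·2)/820 = 15/41.
Residuals: -7/205, -117/205, -192/205, 403/205, -87/205; SSR = 1076/205.

SSR = 5.249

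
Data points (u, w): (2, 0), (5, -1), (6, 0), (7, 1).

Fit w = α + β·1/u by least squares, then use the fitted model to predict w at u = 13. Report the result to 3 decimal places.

ŵ = 0.120

With design matrix A, AᵀA = [[4, 106/105]; [106/105, 7457/22050]] and Aᵀw = [0, -2/35]ᵀ.
Eliminating β: (7457/22050)·(row 1) − (106/105)·(row 2) gives (1226/3675)·α = (7457/22050)·0 − (106/105)·(-2/35) = 212/3675, so α = 106/613.
Then β = ((-2/35) − (106/105)·(106/613))/(7457/22050) = -420/613.
At u = 13: ŵ = (106/613)·(1) + (-420/613)·(1/13) = 958/7969.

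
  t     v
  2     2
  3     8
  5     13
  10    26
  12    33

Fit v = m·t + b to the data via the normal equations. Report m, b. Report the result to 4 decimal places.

m = 2.9041, b = -2.1865

Compute the Gram sums: Σt·t = 282, Σt = 32, Σ1 = 5.
And Σt·v = 749, Σv = 82.
Normal equations: [[282, 32]; [32, 5]]·[m, b]ᵀ = [749, 82]ᵀ.
det = 282·5 − 32² = 386.
m = (749·5 − 32·82)/386 = 1121/386; b = (282·82 − 32·749)/386 = -422/193.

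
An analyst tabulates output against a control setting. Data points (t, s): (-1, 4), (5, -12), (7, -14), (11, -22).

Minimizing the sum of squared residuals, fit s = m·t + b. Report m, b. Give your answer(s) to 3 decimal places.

MᵀM·[m, b]ᵀ = Mᵀs reads: 196·m + 22·b = -404;  22·m + 4·b = -44.
(Σt·t = 196, Σt = 22, Σ1 = 4, Σt·s = -404, Σs = -44.)
Determinant 196·4 − 22² = 300.
m = ((-404)·4 − 22·(-44))/300 = -54/25; b = (196·(-44) − 22·(-404))/300 = 22/25.

m = -2.160, b = 0.880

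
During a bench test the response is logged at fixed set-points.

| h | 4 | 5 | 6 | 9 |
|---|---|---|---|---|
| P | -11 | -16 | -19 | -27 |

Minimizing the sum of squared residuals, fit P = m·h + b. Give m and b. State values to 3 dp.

m = -3.071, b = 0.179

Normal-equation sums: Σh·h = 158, Σh = 24, Σ1 = 4.
For MᵀP: Σh·P = -481, ΣP = -73.
Determinant 158·4 − 24² = 56.
m = ((-481)·4 − 24·(-73))/56 = -43/14; b = (158·(-73) − 24·(-481))/56 = 5/28.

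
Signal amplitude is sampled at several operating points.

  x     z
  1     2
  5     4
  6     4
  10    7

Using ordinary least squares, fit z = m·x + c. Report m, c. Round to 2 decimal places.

m = 0.55, c = 1.23

From the data, Σx·x = 162, Σx = 22, Σ1 = 4.
Moment sums: Σx·z = 116, Σz = 17.
Normal equations: [[162, 22]; [22, 4]]·[m, c]ᵀ = [116, 17]ᵀ.
Determinant 162·4 − 22² = 164.
m = (116·4 − 22·17)/164 = 45/82; c = (162·17 − 22·116)/164 = 101/82.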